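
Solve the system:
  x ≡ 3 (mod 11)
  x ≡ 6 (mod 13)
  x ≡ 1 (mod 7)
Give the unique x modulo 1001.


Moduli 11, 13, 7 are pairwise coprime; by CRT there is a unique solution modulo M = 11 · 13 · 7 = 1001.
Solve pairwise, accumulating the modulus:
  Start with x ≡ 3 (mod 11).
  Combine with x ≡ 6 (mod 13): since gcd(11, 13) = 1, we get a unique residue mod 143.
    Write x = 3 + 11·t and substitute into x ≡ 6 (mod 13): 11·t ≡ 6 − 3 = 3 (mod 13).
    The inverse of 11 mod 13 is 6 (since 11·6 = 66 = 5·13 + 1), so t ≡ 6·3 = 18 ≡ 5 (mod 13).
    Then x = 3 + 11·5 = 58, valid modulo lcm(11, 13) = 143: x ≡ 58 (mod 143).
  Combine with x ≡ 1 (mod 7): since gcd(143, 7) = 1, we get a unique residue mod 1001.
    Write x = 58 + 143·t and substitute into x ≡ 1 (mod 7): 143·t ≡ 1 − 58 = -57 (mod 7).
    Reduce coefficients mod 7: 3·t ≡ 6 (mod 7).
    The inverse of 3 mod 7 is 5 (since 3·5 = 15 = 2·7 + 1), so t ≡ 5·6 = 30 ≡ 2 (mod 7).
    Then x = 58 + 143·2 = 344, valid modulo lcm(143, 7) = 1001: x ≡ 344 (mod 1001).
Verify: 344 mod 11 = 3 ✓, 344 mod 13 = 6 ✓, 344 mod 7 = 1 ✓.

x ≡ 344 (mod 1001).


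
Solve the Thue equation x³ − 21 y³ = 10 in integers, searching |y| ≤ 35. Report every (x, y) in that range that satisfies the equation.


The equation is x³ - 21y³ = 10. For fixed y, x³ = 21·y³ + 10, so a solution requires the RHS to be a perfect cube.
Strategy: iterate y from -35 to 35, compute RHS = 21·y³ + 10, and check whether it is a (positive or negative) perfect cube.
Check small values of y:
  y = 0: RHS = 10 is not a perfect cube.
  y = 1: RHS = 31 is not a perfect cube.
  y = -1: RHS = -11 is not a perfect cube.
  y = 2: RHS = 178 is not a perfect cube.
  y = -2: RHS = -158 is not a perfect cube.
  y = 3: RHS = 577 is not a perfect cube.
  y = -3: RHS = -557 is not a perfect cube.
Continuing the search up to |y| = 35 finds no solutions either.
No (x, y) in the scanned range satisfies the equation.

No integer solutions with |y| ≤ 35.


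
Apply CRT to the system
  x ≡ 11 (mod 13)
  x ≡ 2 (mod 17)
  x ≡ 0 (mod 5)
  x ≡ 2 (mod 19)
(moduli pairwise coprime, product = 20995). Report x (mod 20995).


Product of moduli M = 13 · 17 · 5 · 19 = 20995.
Merge one congruence at a time:
  Start: x ≡ 11 (mod 13).
  Combine with x ≡ 2 (mod 17); new modulus lcm = 221.
    Write x = 11 + 13·t and substitute into x ≡ 2 (mod 17): 13·t ≡ 2 − 11 = -9 (mod 17).
    Reduce coefficients mod 17: 13·t ≡ 8 (mod 17).
    The inverse of 13 mod 17 is 4 (since 13·4 = 52 = 3·17 + 1), so t ≡ 4·8 = 32 ≡ 15 (mod 17).
    Then x = 11 + 13·15 = 206, valid modulo lcm(13, 17) = 221: x ≡ 206 (mod 221).
  Combine with x ≡ 0 (mod 5); new modulus lcm = 1105.
    Write x = 206 + 221·t and substitute into x ≡ 0 (mod 5): 221·t ≡ 0 − 206 = -206 (mod 5).
    Reduce coefficients mod 5: 1·t ≡ 4 (mod 5).
    So t ≡ 4 (mod 5).
    Then x = 206 + 221·4 = 1090, valid modulo lcm(221, 5) = 1105: x ≡ 1090 (mod 1105).
  Combine with x ≡ 2 (mod 19); new modulus lcm = 20995.
    Write x = 1090 + 1105·t and substitute into x ≡ 2 (mod 19): 1105·t ≡ 2 − 1090 = -1088 (mod 19).
    Reduce coefficients mod 19: 3·t ≡ 14 (mod 19).
    The inverse of 3 mod 19 is 13 (since 3·13 = 39 = 2·19 + 1), so t ≡ 13·14 = 182 ≡ 11 (mod 19).
    Then x = 1090 + 1105·11 = 13245, valid modulo lcm(1105, 19) = 20995: x ≡ 13245 (mod 20995).
Verify against each original: 13245 mod 13 = 11, 13245 mod 17 = 2, 13245 mod 5 = 0, 13245 mod 19 = 2.

x ≡ 13245 (mod 20995).


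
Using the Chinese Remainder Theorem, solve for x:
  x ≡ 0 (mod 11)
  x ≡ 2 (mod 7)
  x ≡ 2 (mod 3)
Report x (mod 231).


Moduli 11, 7, 3 are pairwise coprime; by CRT there is a unique solution modulo M = 11 · 7 · 3 = 231.
Solve pairwise, accumulating the modulus:
  Start with x ≡ 0 (mod 11).
  Combine with x ≡ 2 (mod 7): since gcd(11, 7) = 1, we get a unique residue mod 77.
    Write x = 0 + 11·t and substitute into x ≡ 2 (mod 7): 11·t ≡ 2 − 0 = 2 (mod 7).
    Reduce coefficients mod 7: 4·t ≡ 2 (mod 7).
    The inverse of 4 mod 7 is 2 (since 4·2 = 8 = 1·7 + 1), so t ≡ 2·2 = 4 ≡ 4 (mod 7).
    Then x = 0 + 11·4 = 44, valid modulo lcm(11, 7) = 77: x ≡ 44 (mod 77).
  Combine with x ≡ 2 (mod 3): since gcd(77, 3) = 1, we get a unique residue mod 231.
    Write x = 44 + 77·t and substitute into x ≡ 2 (mod 3): 77·t ≡ 2 − 44 = -42 (mod 3).
    Reduce coefficients mod 3: 2·t ≡ 0 (mod 3).
    The inverse of 2 mod 3 is 2 (since 2·2 = 4 = 1·3 + 1), so t ≡ 2·0 = 0 ≡ 0 (mod 3).
    Then x = 44 + 77·0 = 44, valid modulo lcm(77, 3) = 231: x ≡ 44 (mod 231).
Verify: 44 mod 11 = 0 ✓, 44 mod 7 = 2 ✓, 44 mod 3 = 2 ✓.

x ≡ 44 (mod 231).


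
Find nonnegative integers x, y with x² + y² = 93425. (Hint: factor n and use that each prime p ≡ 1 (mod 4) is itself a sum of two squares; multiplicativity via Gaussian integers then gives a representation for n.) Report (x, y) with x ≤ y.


Step 1: Factor n = 93425 = 5^2 · 37 · 101.
Step 2: Check the mod-4 condition on each prime factor: 5 ≡ 1 (mod 4), exponent 2; 37 ≡ 1 (mod 4), exponent 1; 101 ≡ 1 (mod 4), exponent 1.
All primes ≡ 3 (mod 4) appear to even exponent (or don't appear), so by the two-squares theorem n IS expressible as a sum of two squares.
Step 3: Build a representation. Group n = k² · m with k = 5 and m = 37 · 101 = 3737 (a product of primes ≡ 1 (mod 4)); a representation of m scales to one of n via (k·x)² + (k·y)² = k²(x² + y²). Each prime p ≡ 1 (mod 4) is itself a sum of two squares; find a² by testing p − a² for a perfect square:
  37: 37 − 1² = 36 = 6² ⇒ 37 = 1² + 6².
  101: 101 − 1² = 100 = 10² ⇒ 101 = 1² + 10².
  Combine using the Brahmagupta–Fibonacci identity (a² + b²)(c² + d²) = (ac − bd)² + (ad + bc)² = (ac + bd)² + (ad − bc)²:
  37 · 101 = 3737: from (1² + 6²)(1² + 10²), take (1·1 − 6·10, 1·10 + 6·1) = (1 − 60, 10 + 6) = (-59, 16); dropping signs (only squares matter) gives (59, 16); check 59² + 16² = 3481 + 256 = 3737 ✓.
  Scale by k = 5: (5·59, 5·16) = (295, 80).
Step 4: Order so x ≤ y and verify: 80² + 295² = 6400 + 87025 = 93425 = n. ✓

n = 93425 = 80² + 295² (one valid representation with x ≤ y).


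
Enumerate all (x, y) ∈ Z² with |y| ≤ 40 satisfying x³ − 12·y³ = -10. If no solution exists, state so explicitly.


The equation is x³ - 12y³ = -10. For fixed y, x³ = 12·y³ − 10, so a solution requires the RHS to be a perfect cube.
Strategy: iterate y from -40 to 40, compute RHS = 12·y³ − 10, and check whether it is a (positive or negative) perfect cube.
Check small values of y:
  y = 0: RHS = -10 is not a perfect cube.
  y = 1: RHS = 2 is not a perfect cube.
  y = -1: RHS = -22 is not a perfect cube.
  y = 2: RHS = 86 is not a perfect cube.
  y = -2: RHS = -106 is not a perfect cube.
  y = 3: RHS = 314 is not a perfect cube.
  y = -3: RHS = -334 is not a perfect cube.
Continuing the search up to |y| = 40 finds no solutions either.
No (x, y) in the scanned range satisfies the equation.

No integer solutions with |y| ≤ 40.


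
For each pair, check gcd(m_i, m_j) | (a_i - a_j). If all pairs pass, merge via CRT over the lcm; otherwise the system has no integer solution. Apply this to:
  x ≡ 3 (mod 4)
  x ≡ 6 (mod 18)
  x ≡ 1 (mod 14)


Moduli 4, 18, 14 are not pairwise coprime, so CRT works modulo lcm(m_i) when all pairwise compatibility conditions hold.
Pairwise compatibility: gcd(m_i, m_j) must divide a_i - a_j for every pair.
Merge one congruence at a time:
  Start: x ≡ 3 (mod 4).
  Combine with x ≡ 6 (mod 18): gcd(4, 18) = 2, and 6 - 3 = 3 is NOT divisible by 2.
    ⇒ system is inconsistent (no integer solution).

No solution (the system is inconsistent).


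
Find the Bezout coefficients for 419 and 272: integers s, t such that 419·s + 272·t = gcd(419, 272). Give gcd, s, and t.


Euclidean algorithm on (419, 272) — divide until remainder is 0:
  419 = 1 · 272 + 147
  272 = 1 · 147 + 125
  147 = 1 · 125 + 22
  125 = 5 · 22 + 15
  22 = 1 · 15 + 7
  15 = 2 · 7 + 1
  7 = 7 · 1 + 0
gcd(419, 272) = 1.
Track Bezout coefficients alongside the remainders: start with r₀ = 419 = a·1 + b·0 (s = 1, t = 0) and r₁ = 272 = a·0 + b·1 (s = 0, t = 1); each new remainder r_{k+1} = r_{k-1} − q_k·r_k inherits s_{k+1} = s_{k-1} − q_k·s_k, t_{k+1} = t_{k-1} − q_k·t_k, so r_k = a·s_k + b·t_k at every step:
  q = 1: r = 147, s = 1 − 1·0 = 1, t = 0 − 1·1 = -1  (check: 419·1 + 272·(-1) = 147)
  q = 1: r = 125, s = 0 − 1·1 = -1, t = 1 − 1·(-1) = 2  (check: 419·(-1) + 272·2 = 125)
  q = 1: r = 22, s = 1 − 1·(-1) = 2, t = -1 − 1·2 = -3  (check: 419·2 + 272·(-3) = 22)
  q = 5: r = 15, s = -1 − 5·2 = -11, t = 2 − 5·(-3) = 17  (check: 419·(-11) + 272·17 = 15)
  q = 1: r = 7, s = 2 − 1·(-11) = 13, t = -3 − 1·17 = -20  (check: 419·13 + 272·(-20) = 7)
  q = 2: r = 1, s = -11 − 2·13 = -37, t = 17 − 2·(-20) = 57  (check: 419·(-37) + 272·57 = 1)
The row with r = 1 (the gcd) gives the Bezout coefficients s = -37, t = 57.
Result: 419 · (-37) + 272 · (57) = 1.

gcd(419, 272) = 1; s = -37, t = 57 (check: 419·(-37) + 272·57 = 1).


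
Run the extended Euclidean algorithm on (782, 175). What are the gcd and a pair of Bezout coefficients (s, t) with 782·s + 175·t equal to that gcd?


Euclidean algorithm on (782, 175) — divide until remainder is 0:
  782 = 4 · 175 + 82
  175 = 2 · 82 + 11
  82 = 7 · 11 + 5
  11 = 2 · 5 + 1
  5 = 5 · 1 + 0
gcd(782, 175) = 1.
Track Bezout coefficients alongside the remainders: start with r₀ = 782 = a·1 + b·0 (s = 1, t = 0) and r₁ = 175 = a·0 + b·1 (s = 0, t = 1); each new remainder r_{k+1} = r_{k-1} − q_k·r_k inherits s_{k+1} = s_{k-1} − q_k·s_k, t_{k+1} = t_{k-1} − q_k·t_k, so r_k = a·s_k + b·t_k at every step:
  q = 4: r = 82, s = 1 − 4·0 = 1, t = 0 − 4·1 = -4  (check: 782·1 + 175·(-4) = 82)
  q = 2: r = 11, s = 0 − 2·1 = -2, t = 1 − 2·(-4) = 9  (check: 782·(-2) + 175·9 = 11)
  q = 7: r = 5, s = 1 − 7·(-2) = 15, t = -4 − 7·9 = -67  (check: 782·15 + 175·(-67) = 5)
  q = 2: r = 1, s = -2 − 2·15 = -32, t = 9 − 2·(-67) = 143  (check: 782·(-32) + 175·143 = 1)
The row with r = 1 (the gcd) gives the Bezout coefficients s = -32, t = 143.
Result: 782 · (-32) + 175 · (143) = 1.

gcd(782, 175) = 1; s = -32, t = 143 (check: 782·(-32) + 175·143 = 1).


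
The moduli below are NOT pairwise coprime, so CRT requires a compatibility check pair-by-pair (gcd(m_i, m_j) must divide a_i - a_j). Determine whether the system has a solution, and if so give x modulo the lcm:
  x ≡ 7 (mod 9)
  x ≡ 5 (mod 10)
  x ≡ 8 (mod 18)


Moduli 9, 10, 18 are not pairwise coprime, so CRT works modulo lcm(m_i) when all pairwise compatibility conditions hold.
Pairwise compatibility: gcd(m_i, m_j) must divide a_i - a_j for every pair.
Merge one congruence at a time:
  Start: x ≡ 7 (mod 9).
  Combine with x ≡ 5 (mod 10): gcd(9, 10) = 1; 5 - 7 = -2, which IS divisible by 1, so compatible.
    Write x = 7 + 9·t and substitute into x ≡ 5 (mod 10): 9·t ≡ 5 − 7 = -2 (mod 10).
    Reduce coefficients mod 10: 9·t ≡ 8 (mod 10).
    The inverse of 9 mod 10 is 9 (since 9·9 = 81 = 8·10 + 1), so t ≡ 9·8 = 72 ≡ 2 (mod 10).
    Then x = 7 + 9·2 = 25, valid modulo lcm(9, 10) = 90: x ≡ 25 (mod 90).
  Combine with x ≡ 8 (mod 18): gcd(90, 18) = 18, and 8 - 25 = -17 is NOT divisible by 18.
    ⇒ system is inconsistent (no integer solution).

No solution (the system is inconsistent).


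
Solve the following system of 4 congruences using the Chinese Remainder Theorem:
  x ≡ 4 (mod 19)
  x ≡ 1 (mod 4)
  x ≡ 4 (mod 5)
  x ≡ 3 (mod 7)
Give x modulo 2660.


Product of moduli M = 19 · 4 · 5 · 7 = 2660.
Merge one congruence at a time:
  Start: x ≡ 4 (mod 19).
  Combine with x ≡ 1 (mod 4); new modulus lcm = 76.
    Write x = 4 + 19·t and substitute into x ≡ 1 (mod 4): 19·t ≡ 1 − 4 = -3 (mod 4).
    Reduce coefficients mod 4: 3·t ≡ 1 (mod 4).
    The inverse of 3 mod 4 is 3 (since 3·3 = 9 = 2·4 + 1), so t ≡ 3·1 = 3 ≡ 3 (mod 4).
    Then x = 4 + 19·3 = 61, valid modulo lcm(19, 4) = 76: x ≡ 61 (mod 76).
  Combine with x ≡ 4 (mod 5); new modulus lcm = 380.
    Write x = 61 + 76·t and substitute into x ≡ 4 (mod 5): 76·t ≡ 4 − 61 = -57 (mod 5).
    Reduce coefficients mod 5: 1·t ≡ 3 (mod 5).
    So t ≡ 3 (mod 5).
    Then x = 61 + 76·3 = 289, valid modulo lcm(76, 5) = 380: x ≡ 289 (mod 380).
  Combine with x ≡ 3 (mod 7); new modulus lcm = 2660.
    Write x = 289 + 380·t and substitute into x ≡ 3 (mod 7): 380·t ≡ 3 − 289 = -286 (mod 7).
    Reduce coefficients mod 7: 2·t ≡ 1 (mod 7).
    The inverse of 2 mod 7 is 4 (since 2·4 = 8 = 1·7 + 1), so t ≡ 4·1 = 4 ≡ 4 (mod 7).
    Then x = 289 + 380·4 = 1809, valid modulo lcm(380, 7) = 2660: x ≡ 1809 (mod 2660).
Verify against each original: 1809 mod 19 = 4, 1809 mod 4 = 1, 1809 mod 5 = 4, 1809 mod 7 = 3.

x ≡ 1809 (mod 2660).


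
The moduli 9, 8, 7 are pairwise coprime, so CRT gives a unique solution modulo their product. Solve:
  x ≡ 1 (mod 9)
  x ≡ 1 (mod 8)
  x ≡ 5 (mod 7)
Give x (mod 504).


Moduli 9, 8, 7 are pairwise coprime; by CRT there is a unique solution modulo M = 9 · 8 · 7 = 504.
Solve pairwise, accumulating the modulus:
  Start with x ≡ 1 (mod 9).
  Combine with x ≡ 1 (mod 8): since gcd(9, 8) = 1, we get a unique residue mod 72.
    Write x = 1 + 9·t and substitute into x ≡ 1 (mod 8): 9·t ≡ 1 − 1 = 0 (mod 8).
    Reduce coefficients mod 8: 1·t ≡ 0 (mod 8).
    So t ≡ 0 (mod 8).
    Then x = 1 + 9·0 = 1, valid modulo lcm(9, 8) = 72: x ≡ 1 (mod 72).
  Combine with x ≡ 5 (mod 7): since gcd(72, 7) = 1, we get a unique residue mod 504.
    Write x = 1 + 72·t and substitute into x ≡ 5 (mod 7): 72·t ≡ 5 − 1 = 4 (mod 7).
    Reduce coefficients mod 7: 2·t ≡ 4 (mod 7).
    The inverse of 2 mod 7 is 4 (since 2·4 = 8 = 1·7 + 1), so t ≡ 4·4 = 16 ≡ 2 (mod 7).
    Then x = 1 + 72·2 = 145, valid modulo lcm(72, 7) = 504: x ≡ 145 (mod 504).
Verify: 145 mod 9 = 1 ✓, 145 mod 8 = 1 ✓, 145 mod 7 = 5 ✓.

x ≡ 145 (mod 504).


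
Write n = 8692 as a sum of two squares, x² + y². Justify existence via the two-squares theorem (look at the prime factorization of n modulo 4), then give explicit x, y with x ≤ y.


Step 1: Factor n = 8692 = 2^2 · 41 · 53.
Step 2: Check the mod-4 condition on each prime factor: 2 = 2 (special); 41 ≡ 1 (mod 4), exponent 1; 53 ≡ 1 (mod 4), exponent 1.
All primes ≡ 3 (mod 4) appear to even exponent (or don't appear), so by the two-squares theorem n IS expressible as a sum of two squares.
Step 3: Build a representation. Group n = k² · m with k = 2 and m = 41 · 53 = 2173 (a product of primes ≡ 1 (mod 4)); a representation of m scales to one of n via (k·x)² + (k·y)² = k²(x² + y²). Each prime p ≡ 1 (mod 4) is itself a sum of two squares; find a² by testing p − a² for a perfect square:
  41: 41 − 1² = 40, 41 − 2² = 37, 41 − 3² = 32, 41 − 4² = 25 = 5² ⇒ 41 = 4² + 5².
  53: 53 − 1² = 52, 53 − 2² = 49 = 7² ⇒ 53 = 2² + 7².
  Combine using the Brahmagupta–Fibonacci identity (a² + b²)(c² + d²) = (ac − bd)² + (ad + bc)² = (ac + bd)² + (ad − bc)²:
  41 · 53 = 2173: from (4² + 5²)(2² + 7²), take (4·2 − 5·7, 4·7 + 5·2) = (8 − 35, 28 + 10) = (-27, 38); dropping signs (only squares matter) gives (27, 38); check 27² + 38² = 729 + 1444 = 2173 ✓.
  Scale by k = 2: (2·27, 2·38) = (54, 76).
Step 4: Order so x ≤ y and verify: 54² + 76² = 2916 + 5776 = 8692 = n. ✓

n = 8692 = 54² + 76² (one valid representation with x ≤ y).


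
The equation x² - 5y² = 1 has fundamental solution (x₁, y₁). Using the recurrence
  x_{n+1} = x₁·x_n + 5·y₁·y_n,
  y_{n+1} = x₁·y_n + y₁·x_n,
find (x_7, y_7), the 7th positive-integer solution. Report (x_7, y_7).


Step 1: Find the fundamental solution (x₁, y₁) of x² - 5y² = 1.
  Expand √5 as a continued fraction. a₀ = ⌊√5⌋ = 2; iterate m_{k+1} = d_k·a_k − m_k, d_{k+1} = (5 − m_{k+1}²)/d_k, a_{k+1} = ⌊(a₀ + m_{k+1})/d_{k+1}⌋ (starting m₀ = 0, d₀ = 1), with convergents p_k = a_k·p_{k-1} + p_{k-2}, q_k = a_k·q_{k-1} + q_{k-2} (p₋₁ = 1, q₋₁ = 0):
  k = 0: a₀ = 2; p₀/q₀ = 2/1; p₀² − 5·q₀² = 4 − 5 = -1.
  k = 1: m = 2, d = 1, a = ⌊(2 + 2)/1⌋ = 4; p/q = (4·2 + 1)/(4·1 + 0) = 9/4; p² − 5·q² = 81 − 80 = 1.
  The first convergent with p² − 5·q² = 1 gives the fundamental solution (x₁, y₁) = (9, 4).
Step 2: Apply the recurrence (x_{n+1}, y_{n+1}) = (x₁x_n + 5y₁y_n, x₁y_n + y₁x_n) repeatedly.
  From (x_1, y_1) = (9, 4): x_2 = 9·9 + 5·4·4 = 161; y_2 = 9·4 + 4·9 = 72.
  From (x_2, y_2) = (161, 72): x_3 = 9·161 + 5·4·72 = 2889; y_3 = 9·72 + 4·161 = 1292.
  From (x_3, y_3) = (2889, 1292): x_4 = 9·2889 + 5·4·1292 = 51841; y_4 = 9·1292 + 4·2889 = 23184.
  From (x_4, y_4) = (51841, 23184): x_5 = 9·51841 + 5·4·23184 = 930249; y_5 = 9·23184 + 4·51841 = 416020.
  From (x_5, y_5) = (930249, 416020): x_6 = 9·930249 + 5·4·416020 = 16692641; y_6 = 9·416020 + 4·930249 = 7465176.
  From (x_6, y_6) = (16692641, 7465176): x_7 = 9·16692641 + 5·4·7465176 = 299537289; y_7 = 9·7465176 + 4·16692641 = 133957148.
Step 3: Verify x_7² - 5·y_7² = 89722587501469521 - 89722587501469520 = 1 (should be 1). ✓

(x_1, y_1) = (9, 4); (x_7, y_7) = (299537289, 133957148).


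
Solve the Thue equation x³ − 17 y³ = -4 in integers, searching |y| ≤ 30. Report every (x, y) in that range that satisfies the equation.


The equation is x³ - 17y³ = -4. For fixed y, x³ = 17·y³ − 4, so a solution requires the RHS to be a perfect cube.
Strategy: iterate y from -30 to 30, compute RHS = 17·y³ − 4, and check whether it is a (positive or negative) perfect cube.
Check small values of y:
  y = 0: RHS = -4 is not a perfect cube.
  y = 1: RHS = 13 is not a perfect cube.
  y = -1: RHS = -21 is not a perfect cube.
  y = 2: RHS = 132 is not a perfect cube.
  y = -2: RHS = -140 is not a perfect cube.
  y = 3: RHS = 455 is not a perfect cube.
  y = -3: RHS = -463 is not a perfect cube.
Continuing the search up to |y| = 30 finds no solutions either.
No (x, y) in the scanned range satisfies the equation.

No integer solutions with |y| ≤ 30.


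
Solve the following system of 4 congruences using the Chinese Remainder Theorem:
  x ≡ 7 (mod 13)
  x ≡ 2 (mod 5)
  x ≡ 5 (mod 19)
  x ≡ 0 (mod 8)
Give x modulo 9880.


Product of moduli M = 13 · 5 · 19 · 8 = 9880.
Merge one congruence at a time:
  Start: x ≡ 7 (mod 13).
  Combine with x ≡ 2 (mod 5); new modulus lcm = 65.
    Write x = 7 + 13·t and substitute into x ≡ 2 (mod 5): 13·t ≡ 2 − 7 = -5 (mod 5).
    Reduce coefficients mod 5: 3·t ≡ 0 (mod 5).
    The inverse of 3 mod 5 is 2 (since 3·2 = 6 = 1·5 + 1), so t ≡ 2·0 = 0 ≡ 0 (mod 5).
    Then x = 7 + 13·0 = 7, valid modulo lcm(13, 5) = 65: x ≡ 7 (mod 65).
  Combine with x ≡ 5 (mod 19); new modulus lcm = 1235.
    Write x = 7 + 65·t and substitute into x ≡ 5 (mod 19): 65·t ≡ 5 − 7 = -2 (mod 19).
    Reduce coefficients mod 19: 8·t ≡ 17 (mod 19).
    The inverse of 8 mod 19 is 12 (since 8·12 = 96 = 5·19 + 1), so t ≡ 12·17 = 204 ≡ 14 (mod 19).
    Then x = 7 + 65·14 = 917, valid modulo lcm(65, 19) = 1235: x ≡ 917 (mod 1235).
  Combine with x ≡ 0 (mod 8); new modulus lcm = 9880.
    Write x = 917 + 1235·t and substitute into x ≡ 0 (mod 8): 1235·t ≡ 0 − 917 = -917 (mod 8).
    Reduce coefficients mod 8: 3·t ≡ 3 (mod 8).
    The inverse of 3 mod 8 is 3 (since 3·3 = 9 = 1·8 + 1), so t ≡ 3·3 = 9 ≡ 1 (mod 8).
    Then x = 917 + 1235·1 = 2152, valid modulo lcm(1235, 8) = 9880: x ≡ 2152 (mod 9880).
Verify against each original: 2152 mod 13 = 7, 2152 mod 5 = 2, 2152 mod 19 = 5, 2152 mod 8 = 0.

x ≡ 2152 (mod 9880).


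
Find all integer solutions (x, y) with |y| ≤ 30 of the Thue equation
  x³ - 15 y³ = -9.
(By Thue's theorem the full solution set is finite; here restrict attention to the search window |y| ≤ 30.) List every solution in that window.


The equation is x³ - 15y³ = -9. For fixed y, x³ = 15·y³ − 9, so a solution requires the RHS to be a perfect cube.
Strategy: iterate y from -30 to 30, compute RHS = 15·y³ − 9, and check whether it is a (positive or negative) perfect cube.
Check small values of y:
  y = 0: RHS = -9 is not a perfect cube.
  y = 1: RHS = 6 is not a perfect cube.
  y = -1: RHS = -24 is not a perfect cube.
  y = 2: RHS = 111 is not a perfect cube.
  y = -2: RHS = -129 is not a perfect cube.
  y = 3: RHS = 396 is not a perfect cube.
  y = -3: RHS = -414 is not a perfect cube.
Continuing the search up to |y| = 30 finds no solutions either.
No (x, y) in the scanned range satisfies the equation.

No integer solutions with |y| ≤ 30.


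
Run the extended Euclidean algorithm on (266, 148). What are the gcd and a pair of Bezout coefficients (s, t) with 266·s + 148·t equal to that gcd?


Euclidean algorithm on (266, 148) — divide until remainder is 0:
  266 = 1 · 148 + 118
  148 = 1 · 118 + 30
  118 = 3 · 30 + 28
  30 = 1 · 28 + 2
  28 = 14 · 2 + 0
gcd(266, 148) = 2.
Track Bezout coefficients alongside the remainders: start with r₀ = 266 = a·1 + b·0 (s = 1, t = 0) and r₁ = 148 = a·0 + b·1 (s = 0, t = 1); each new remainder r_{k+1} = r_{k-1} − q_k·r_k inherits s_{k+1} = s_{k-1} − q_k·s_k, t_{k+1} = t_{k-1} − q_k·t_k, so r_k = a·s_k + b·t_k at every step:
  q = 1: r = 118, s = 1 − 1·0 = 1, t = 0 − 1·1 = -1  (check: 266·1 + 148·(-1) = 118)
  q = 1: r = 30, s = 0 − 1·1 = -1, t = 1 − 1·(-1) = 2  (check: 266·(-1) + 148·2 = 30)
  q = 3: r = 28, s = 1 − 3·(-1) = 4, t = -1 − 3·2 = -7  (check: 266·4 + 148·(-7) = 28)
  q = 1: r = 2, s = -1 − 1·4 = -5, t = 2 − 1·(-7) = 9  (check: 266·(-5) + 148·9 = 2)
The row with r = 2 (the gcd) gives the Bezout coefficients s = -5, t = 9.
Result: 266 · (-5) + 148 · (9) = 2.

gcd(266, 148) = 2; s = -5, t = 9 (check: 266·(-5) + 148·9 = 2).


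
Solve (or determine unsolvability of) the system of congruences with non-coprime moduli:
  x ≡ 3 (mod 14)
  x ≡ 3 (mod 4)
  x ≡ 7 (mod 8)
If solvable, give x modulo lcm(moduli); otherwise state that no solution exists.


Moduli 14, 4, 8 are not pairwise coprime, so CRT works modulo lcm(m_i) when all pairwise compatibility conditions hold.
Pairwise compatibility: gcd(m_i, m_j) must divide a_i - a_j for every pair.
Merge one congruence at a time:
  Start: x ≡ 3 (mod 14).
  Combine with x ≡ 3 (mod 4): gcd(14, 4) = 2; 3 - 3 = 0, which IS divisible by 2, so compatible.
    Write x = 3 + 14·t and substitute into x ≡ 3 (mod 4): 14·t ≡ 3 − 3 = 0 (mod 4).
    Divide the congruence (and modulus) by g = 2: 7·t ≡ 0 (mod 2).
    Reduce coefficients mod 2: 1·t ≡ 0 (mod 2).
    So t ≡ 0 (mod 2).
    Then x = 3 + 14·0 = 3, valid modulo lcm(14, 4) = 28: x ≡ 3 (mod 28).
  Combine with x ≡ 7 (mod 8): gcd(28, 8) = 4; 7 - 3 = 4, which IS divisible by 4, so compatible.
    Write x = 3 + 28·t and substitute into x ≡ 7 (mod 8): 28·t ≡ 7 − 3 = 4 (mod 8).
    Divide the congruence (and modulus) by g = 4: 7·t ≡ 1 (mod 2).
    Reduce coefficients mod 2: 1·t ≡ 1 (mod 2).
    So t ≡ 1 (mod 2).
    Then x = 3 + 28·1 = 31, valid modulo lcm(28, 8) = 56: x ≡ 31 (mod 56).
Verify: 31 mod 14 = 3, 31 mod 4 = 3, 31 mod 8 = 7.

x ≡ 31 (mod 56).


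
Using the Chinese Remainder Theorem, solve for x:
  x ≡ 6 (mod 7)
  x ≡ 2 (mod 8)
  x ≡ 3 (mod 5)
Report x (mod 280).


Moduli 7, 8, 5 are pairwise coprime; by CRT there is a unique solution modulo M = 7 · 8 · 5 = 280.
Solve pairwise, accumulating the modulus:
  Start with x ≡ 6 (mod 7).
  Combine with x ≡ 2 (mod 8): since gcd(7, 8) = 1, we get a unique residue mod 56.
    Write x = 6 + 7·t and substitute into x ≡ 2 (mod 8): 7·t ≡ 2 − 6 = -4 (mod 8).
    Reduce coefficients mod 8: 7·t ≡ 4 (mod 8).
    The inverse of 7 mod 8 is 7 (since 7·7 = 49 = 6·8 + 1), so t ≡ 7·4 = 28 ≡ 4 (mod 8).
    Then x = 6 + 7·4 = 34, valid modulo lcm(7, 8) = 56: x ≡ 34 (mod 56).
  Combine with x ≡ 3 (mod 5): since gcd(56, 5) = 1, we get a unique residue mod 280.
    Write x = 34 + 56·t and substitute into x ≡ 3 (mod 5): 56·t ≡ 3 − 34 = -31 (mod 5).
    Reduce coefficients mod 5: 1·t ≡ 4 (mod 5).
    So t ≡ 4 (mod 5).
    Then x = 34 + 56·4 = 258, valid modulo lcm(56, 5) = 280: x ≡ 258 (mod 280).
Verify: 258 mod 7 = 6 ✓, 258 mod 8 = 2 ✓, 258 mod 5 = 3 ✓.

x ≡ 258 (mod 280).


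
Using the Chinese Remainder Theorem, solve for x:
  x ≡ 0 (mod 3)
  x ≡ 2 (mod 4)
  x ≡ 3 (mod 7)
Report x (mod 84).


Moduli 3, 4, 7 are pairwise coprime; by CRT there is a unique solution modulo M = 3 · 4 · 7 = 84.
Solve pairwise, accumulating the modulus:
  Start with x ≡ 0 (mod 3).
  Combine with x ≡ 2 (mod 4): since gcd(3, 4) = 1, we get a unique residue mod 12.
    Write x = 0 + 3·t and substitute into x ≡ 2 (mod 4): 3·t ≡ 2 − 0 = 2 (mod 4).
    The inverse of 3 mod 4 is 3 (since 3·3 = 9 = 2·4 + 1), so t ≡ 3·2 = 6 ≡ 2 (mod 4).
    Then x = 0 + 3·2 = 6, valid modulo lcm(3, 4) = 12: x ≡ 6 (mod 12).
  Combine with x ≡ 3 (mod 7): since gcd(12, 7) = 1, we get a unique residue mod 84.
    Write x = 6 + 12·t and substitute into x ≡ 3 (mod 7): 12·t ≡ 3 − 6 = -3 (mod 7).
    Reduce coefficients mod 7: 5·t ≡ 4 (mod 7).
    The inverse of 5 mod 7 is 3 (since 5·3 = 15 = 2·7 + 1), so t ≡ 3·4 = 12 ≡ 5 (mod 7).
    Then x = 6 + 12·5 = 66, valid modulo lcm(12, 7) = 84: x ≡ 66 (mod 84).
Verify: 66 mod 3 = 0 ✓, 66 mod 4 = 2 ✓, 66 mod 7 = 3 ✓.

x ≡ 66 (mod 84).


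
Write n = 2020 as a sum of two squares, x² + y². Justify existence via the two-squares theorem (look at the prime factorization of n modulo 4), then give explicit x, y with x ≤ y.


Step 1: Factor n = 2020 = 2^2 · 5 · 101.
Step 2: Check the mod-4 condition on each prime factor: 2 = 2 (special); 5 ≡ 1 (mod 4), exponent 1; 101 ≡ 1 (mod 4), exponent 1.
All primes ≡ 3 (mod 4) appear to even exponent (or don't appear), so by the two-squares theorem n IS expressible as a sum of two squares.
Step 3: Build a representation. Group n = k² · m with k = 2 and m = 5 · 101 = 505 (a product of primes ≡ 1 (mod 4)); a representation of m scales to one of n via (k·x)² + (k·y)² = k²(x² + y²). Each prime p ≡ 1 (mod 4) is itself a sum of two squares; find a² by testing p − a² for a perfect square:
  5: 5 − 1² = 4 = 2² ⇒ 5 = 1² + 2².
  101: 101 − 1² = 100 = 10² ⇒ 101 = 1² + 10².
  Combine using the Brahmagupta–Fibonacci identity (a² + b²)(c² + d²) = (ac − bd)² + (ad + bc)² = (ac + bd)² + (ad − bc)²:
  5 · 101 = 505: from (1² + 2²)(1² + 10²), take (1·1 − 2·10, 1·10 + 2·1) = (1 − 20, 10 + 2) = (-19, 12); dropping signs (only squares matter) gives (19, 12); check 19² + 12² = 361 + 144 = 505 ✓.
  Scale by k = 2: (2·19, 2·12) = (38, 24).
Step 4: Order so x ≤ y and verify: 24² + 38² = 576 + 1444 = 2020 = n. ✓

n = 2020 = 24² + 38² (one valid representation with x ≤ y).


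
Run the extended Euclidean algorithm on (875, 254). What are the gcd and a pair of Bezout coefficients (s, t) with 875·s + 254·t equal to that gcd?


Euclidean algorithm on (875, 254) — divide until remainder is 0:
  875 = 3 · 254 + 113
  254 = 2 · 113 + 28
  113 = 4 · 28 + 1
  28 = 28 · 1 + 0
gcd(875, 254) = 1.
Track Bezout coefficients alongside the remainders: start with r₀ = 875 = a·1 + b·0 (s = 1, t = 0) and r₁ = 254 = a·0 + b·1 (s = 0, t = 1); each new remainder r_{k+1} = r_{k-1} − q_k·r_k inherits s_{k+1} = s_{k-1} − q_k·s_k, t_{k+1} = t_{k-1} − q_k·t_k, so r_k = a·s_k + b·t_k at every step:
  q = 3: r = 113, s = 1 − 3·0 = 1, t = 0 − 3·1 = -3  (check: 875·1 + 254·(-3) = 113)
  q = 2: r = 28, s = 0 − 2·1 = -2, t = 1 − 2·(-3) = 7  (check: 875·(-2) + 254·7 = 28)
  q = 4: r = 1, s = 1 − 4·(-2) = 9, t = -3 − 4·7 = -31  (check: 875·9 + 254·(-31) = 1)
The row with r = 1 (the gcd) gives the Bezout coefficients s = 9, t = -31.
Result: 875 · (9) + 254 · (-31) = 1.

gcd(875, 254) = 1; s = 9, t = -31 (check: 875·9 + 254·(-31) = 1).


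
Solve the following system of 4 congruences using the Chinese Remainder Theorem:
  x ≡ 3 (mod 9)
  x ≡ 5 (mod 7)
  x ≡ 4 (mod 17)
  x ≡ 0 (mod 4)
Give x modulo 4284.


Product of moduli M = 9 · 7 · 17 · 4 = 4284.
Merge one congruence at a time:
  Start: x ≡ 3 (mod 9).
  Combine with x ≡ 5 (mod 7); new modulus lcm = 63.
    Write x = 3 + 9·t and substitute into x ≡ 5 (mod 7): 9·t ≡ 5 − 3 = 2 (mod 7).
    Reduce coefficients mod 7: 2·t ≡ 2 (mod 7).
    The inverse of 2 mod 7 is 4 (since 2·4 = 8 = 1·7 + 1), so t ≡ 4·2 = 8 ≡ 1 (mod 7).
    Then x = 3 + 9·1 = 12, valid modulo lcm(9, 7) = 63: x ≡ 12 (mod 63).
  Combine with x ≡ 4 (mod 17); new modulus lcm = 1071.
    Write x = 12 + 63·t and substitute into x ≡ 4 (mod 17): 63·t ≡ 4 − 12 = -8 (mod 17).
    Reduce coefficients mod 17: 12·t ≡ 9 (mod 17).
    The inverse of 12 mod 17 is 10 (since 12·10 = 120 = 7·17 + 1), so t ≡ 10·9 = 90 ≡ 5 (mod 17).
    Then x = 12 + 63·5 = 327, valid modulo lcm(63, 17) = 1071: x ≡ 327 (mod 1071).
  Combine with x ≡ 0 (mod 4); new modulus lcm = 4284.
    Write x = 327 + 1071·t and substitute into x ≡ 0 (mod 4): 1071·t ≡ 0 − 327 = -327 (mod 4).
    Reduce coefficients mod 4: 3·t ≡ 1 (mod 4).
    The inverse of 3 mod 4 is 3 (since 3·3 = 9 = 2·4 + 1), so t ≡ 3·1 = 3 ≡ 3 (mod 4).
    Then x = 327 + 1071·3 = 3540, valid modulo lcm(1071, 4) = 4284: x ≡ 3540 (mod 4284).
Verify against each original: 3540 mod 9 = 3, 3540 mod 7 = 5, 3540 mod 17 = 4, 3540 mod 4 = 0.

x ≡ 3540 (mod 4284).


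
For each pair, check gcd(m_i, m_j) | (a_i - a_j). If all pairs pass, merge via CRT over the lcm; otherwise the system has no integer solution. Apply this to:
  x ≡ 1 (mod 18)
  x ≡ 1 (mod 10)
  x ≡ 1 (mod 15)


Moduli 18, 10, 15 are not pairwise coprime, so CRT works modulo lcm(m_i) when all pairwise compatibility conditions hold.
Pairwise compatibility: gcd(m_i, m_j) must divide a_i - a_j for every pair.
Merge one congruence at a time:
  Start: x ≡ 1 (mod 18).
  Combine with x ≡ 1 (mod 10): gcd(18, 10) = 2; 1 - 1 = 0, which IS divisible by 2, so compatible.
    Write x = 1 + 18·t and substitute into x ≡ 1 (mod 10): 18·t ≡ 1 − 1 = 0 (mod 10).
    Divide the congruence (and modulus) by g = 2: 9·t ≡ 0 (mod 5).
    Reduce coefficients mod 5: 4·t ≡ 0 (mod 5).
    The inverse of 4 mod 5 is 4 (since 4·4 = 16 = 3·5 + 1), so t ≡ 4·0 = 0 ≡ 0 (mod 5).
    Then x = 1 + 18·0 = 1, valid modulo lcm(18, 10) = 90: x ≡ 1 (mod 90).
  Combine with x ≡ 1 (mod 15): gcd(90, 15) = 15; 1 - 1 = 0, which IS divisible by 15, so compatible.
    Write x = 1 + 90·t and substitute into x ≡ 1 (mod 15): 90·t ≡ 1 − 1 = 0 (mod 15).
    Divide the congruence (and modulus) by g = 15: 6·t ≡ 0 (mod 1).
    Modulo 1 every t works; take t = 0.
    Then x = 1 + 90·0 = 1, valid modulo lcm(90, 15) = 90: x ≡ 1 (mod 90).
Verify: 1 mod 18 = 1, 1 mod 10 = 1, 1 mod 15 = 1.

x ≡ 1 (mod 90).


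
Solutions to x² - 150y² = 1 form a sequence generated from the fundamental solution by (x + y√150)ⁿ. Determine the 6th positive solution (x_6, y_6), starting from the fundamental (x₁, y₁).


Step 1: Find the fundamental solution (x₁, y₁) of x² - 150y² = 1.
  Expand √150 as a continued fraction. a₀ = ⌊√150⌋ = 12; iterate m_{k+1} = d_k·a_k − m_k, d_{k+1} = (150 − m_{k+1}²)/d_k, a_{k+1} = ⌊(a₀ + m_{k+1})/d_{k+1}⌋ (starting m₀ = 0, d₀ = 1), with convergents p_k = a_k·p_{k-1} + p_{k-2}, q_k = a_k·q_{k-1} + q_{k-2} (p₋₁ = 1, q₋₁ = 0):
  k = 0: a₀ = 12; p₀/q₀ = 12/1; p₀² − 150·q₀² = 144 − 150 = -6.
  k = 1: m = 12, d = 6, a = ⌊(12 + 12)/6⌋ = 4; p/q = (4·12 + 1)/(4·1 + 0) = 49/4; p² − 150·q² = 2401 − 2400 = 1.
  The first convergent with p² − 150·q² = 1 gives the fundamental solution (x₁, y₁) = (49, 4).
Step 2: Apply the recurrence (x_{n+1}, y_{n+1}) = (x₁x_n + 150y₁y_n, x₁y_n + y₁x_n) repeatedly.
  From (x_1, y_1) = (49, 4): x_2 = 49·49 + 150·4·4 = 4801; y_2 = 49·4 + 4·49 = 392.
  From (x_2, y_2) = (4801, 392): x_3 = 49·4801 + 150·4·392 = 470449; y_3 = 49·392 + 4·4801 = 38412.
  From (x_3, y_3) = (470449, 38412): x_4 = 49·470449 + 150·4·38412 = 46099201; y_4 = 49·38412 + 4·470449 = 3763984.
  From (x_4, y_4) = (46099201, 3763984): x_5 = 49·46099201 + 150·4·3763984 = 4517251249; y_5 = 49·3763984 + 4·46099201 = 368832020.
  From (x_5, y_5) = (4517251249, 368832020): x_6 = 49·4517251249 + 150·4·368832020 = 442644523201; y_6 = 49·368832020 + 4·4517251249 = 36141773976.
Step 3: Verify x_6² - 150·y_6² = 195934173919840627286401 - 195934173919840627286400 = 1 (should be 1). ✓

(x_1, y_1) = (49, 4); (x_6, y_6) = (442644523201, 36141773976).


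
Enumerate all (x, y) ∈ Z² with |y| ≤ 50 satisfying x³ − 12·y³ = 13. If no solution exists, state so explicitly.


The equation is x³ - 12y³ = 13. For fixed y, x³ = 12·y³ + 13, so a solution requires the RHS to be a perfect cube.
Strategy: iterate y from -50 to 50, compute RHS = 12·y³ + 13, and check whether it is a (positive or negative) perfect cube.
Check small values of y:
  y = 0: RHS = 13 is not a perfect cube.
  y = 1: RHS = 25 is not a perfect cube.
  y = -1: RHS = 1 = (1)³ ⇒ x = 1 works.
  y = 2: RHS = 109 is not a perfect cube.
  y = -2: RHS = -83 is not a perfect cube.
  y = 3: RHS = 337 is not a perfect cube.
  y = -3: RHS = -311 is not a perfect cube.
Continuing the search up to |y| = 50 finds no further solutions beyond those listed.
Collected solutions: (1, -1).

Solutions (with |y| ≤ 50): (1, -1).


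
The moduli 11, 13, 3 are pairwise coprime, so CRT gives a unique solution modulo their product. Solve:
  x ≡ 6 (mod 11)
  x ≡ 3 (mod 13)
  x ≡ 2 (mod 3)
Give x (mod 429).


Moduli 11, 13, 3 are pairwise coprime; by CRT there is a unique solution modulo M = 11 · 13 · 3 = 429.
Solve pairwise, accumulating the modulus:
  Start with x ≡ 6 (mod 11).
  Combine with x ≡ 3 (mod 13): since gcd(11, 13) = 1, we get a unique residue mod 143.
    Write x = 6 + 11·t and substitute into x ≡ 3 (mod 13): 11·t ≡ 3 − 6 = -3 (mod 13).
    Reduce coefficients mod 13: 11·t ≡ 10 (mod 13).
    The inverse of 11 mod 13 is 6 (since 11·6 = 66 = 5·13 + 1), so t ≡ 6·10 = 60 ≡ 8 (mod 13).
    Then x = 6 + 11·8 = 94, valid modulo lcm(11, 13) = 143: x ≡ 94 (mod 143).
  Combine with x ≡ 2 (mod 3): since gcd(143, 3) = 1, we get a unique residue mod 429.
    Write x = 94 + 143·t and substitute into x ≡ 2 (mod 3): 143·t ≡ 2 − 94 = -92 (mod 3).
    Reduce coefficients mod 3: 2·t ≡ 1 (mod 3).
    The inverse of 2 mod 3 is 2 (since 2·2 = 4 = 1·3 + 1), so t ≡ 2·1 = 2 ≡ 2 (mod 3).
    Then x = 94 + 143·2 = 380, valid modulo lcm(143, 3) = 429: x ≡ 380 (mod 429).
Verify: 380 mod 11 = 6 ✓, 380 mod 13 = 3 ✓, 380 mod 3 = 2 ✓.

x ≡ 380 (mod 429).


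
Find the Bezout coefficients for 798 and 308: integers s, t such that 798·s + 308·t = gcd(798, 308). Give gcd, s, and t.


Euclidean algorithm on (798, 308) — divide until remainder is 0:
  798 = 2 · 308 + 182
  308 = 1 · 182 + 126
  182 = 1 · 126 + 56
  126 = 2 · 56 + 14
  56 = 4 · 14 + 0
gcd(798, 308) = 14.
Track Bezout coefficients alongside the remainders: start with r₀ = 798 = a·1 + b·0 (s = 1, t = 0) and r₁ = 308 = a·0 + b·1 (s = 0, t = 1); each new remainder r_{k+1} = r_{k-1} − q_k·r_k inherits s_{k+1} = s_{k-1} − q_k·s_k, t_{k+1} = t_{k-1} − q_k·t_k, so r_k = a·s_k + b·t_k at every step:
  q = 2: r = 182, s = 1 − 2·0 = 1, t = 0 − 2·1 = -2  (check: 798·1 + 308·(-2) = 182)
  q = 1: r = 126, s = 0 − 1·1 = -1, t = 1 − 1·(-2) = 3  (check: 798·(-1) + 308·3 = 126)
  q = 1: r = 56, s = 1 − 1·(-1) = 2, t = -2 − 1·3 = -5  (check: 798·2 + 308·(-5) = 56)
  q = 2: r = 14, s = -1 − 2·2 = -5, t = 3 − 2·(-5) = 13  (check: 798·(-5) + 308·13 = 14)
The row with r = 14 (the gcd) gives the Bezout coefficients s = -5, t = 13.
Result: 798 · (-5) + 308 · (13) = 14.

gcd(798, 308) = 14; s = -5, t = 13 (check: 798·(-5) + 308·13 = 14).


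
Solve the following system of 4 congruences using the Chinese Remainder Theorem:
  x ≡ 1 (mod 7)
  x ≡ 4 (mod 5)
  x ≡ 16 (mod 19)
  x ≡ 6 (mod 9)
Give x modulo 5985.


Product of moduli M = 7 · 5 · 19 · 9 = 5985.
Merge one congruence at a time:
  Start: x ≡ 1 (mod 7).
  Combine with x ≡ 4 (mod 5); new modulus lcm = 35.
    Write x = 1 + 7·t and substitute into x ≡ 4 (mod 5): 7·t ≡ 4 − 1 = 3 (mod 5).
    Reduce coefficients mod 5: 2·t ≡ 3 (mod 5).
    The inverse of 2 mod 5 is 3 (since 2·3 = 6 = 1·5 + 1), so t ≡ 3·3 = 9 ≡ 4 (mod 5).
    Then x = 1 + 7·4 = 29, valid modulo lcm(7, 5) = 35: x ≡ 29 (mod 35).
  Combine with x ≡ 16 (mod 19); new modulus lcm = 665.
    Write x = 29 + 35·t and substitute into x ≡ 16 (mod 19): 35·t ≡ 16 − 29 = -13 (mod 19).
    Reduce coefficients mod 19: 16·t ≡ 6 (mod 19).
    The inverse of 16 mod 19 is 6 (since 16·6 = 96 = 5·19 + 1), so t ≡ 6·6 = 36 ≡ 17 (mod 19).
    Then x = 29 + 35·17 = 624, valid modulo lcm(35, 19) = 665: x ≡ 624 (mod 665).
  Combine with x ≡ 6 (mod 9); new modulus lcm = 5985.
    Write x = 624 + 665·t and substitute into x ≡ 6 (mod 9): 665·t ≡ 6 − 624 = -618 (mod 9).
    Reduce coefficients mod 9: 8·t ≡ 3 (mod 9).
    The inverse of 8 mod 9 is 8 (since 8·8 = 64 = 7·9 + 1), so t ≡ 8·3 = 24 ≡ 6 (mod 9).
    Then x = 624 + 665·6 = 4614, valid modulo lcm(665, 9) = 5985: x ≡ 4614 (mod 5985).
Verify against each original: 4614 mod 7 = 1, 4614 mod 5 = 4, 4614 mod 19 = 16, 4614 mod 9 = 6.

x ≡ 4614 (mod 5985).


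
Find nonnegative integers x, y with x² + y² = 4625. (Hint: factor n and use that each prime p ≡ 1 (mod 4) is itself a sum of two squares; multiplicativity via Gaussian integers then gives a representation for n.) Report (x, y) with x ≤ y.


Step 1: Factor n = 4625 = 5^3 · 37.
Step 2: Check the mod-4 condition on each prime factor: 5 ≡ 1 (mod 4), exponent 3; 37 ≡ 1 (mod 4), exponent 1.
All primes ≡ 3 (mod 4) appear to even exponent (or don't appear), so by the two-squares theorem n IS expressible as a sum of two squares.
Step 3: Build a representation. Group n = k² · m with k = 5 and m = 5 · 37 = 185 (a product of primes ≡ 1 (mod 4)); a representation of m scales to one of n via (k·x)² + (k·y)² = k²(x² + y²). Each prime p ≡ 1 (mod 4) is itself a sum of two squares; find a² by testing p − a² for a perfect square:
  5: 5 − 1² = 4 = 2² ⇒ 5 = 1² + 2².
  37: 37 − 1² = 36 = 6² ⇒ 37 = 1² + 6².
  Combine using the Brahmagupta–Fibonacci identity (a² + b²)(c² + d²) = (ac − bd)² + (ad + bc)² = (ac + bd)² + (ad − bc)²:
  5 · 37 = 185: from (1² + 2²)(1² + 6²), take (1·1 − 2·6, 1·6 + 2·1) = (1 − 12, 6 + 2) = (-11, 8); dropping signs (only squares matter) gives (11, 8); check 11² + 8² = 121 + 64 = 185 ✓.
  Scale by k = 5: (5·11, 5·8) = (55, 40).
Step 4: Order so x ≤ y and verify: 40² + 55² = 1600 + 3025 = 4625 = n. ✓

n = 4625 = 40² + 55² (one valid representation with x ≤ y).


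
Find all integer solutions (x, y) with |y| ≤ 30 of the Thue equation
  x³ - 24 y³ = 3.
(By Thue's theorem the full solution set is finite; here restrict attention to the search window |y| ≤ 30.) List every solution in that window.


The equation is x³ - 24y³ = 3. For fixed y, x³ = 24·y³ + 3, so a solution requires the RHS to be a perfect cube.
Strategy: iterate y from -30 to 30, compute RHS = 24·y³ + 3, and check whether it is a (positive or negative) perfect cube.
Check small values of y:
  y = 0: RHS = 3 is not a perfect cube.
  y = 1: RHS = 27 = (3)³ ⇒ x = 3 works.
  y = -1: RHS = -21 is not a perfect cube.
  y = 2: RHS = 195 is not a perfect cube.
  y = -2: RHS = -189 is not a perfect cube.
  y = 3: RHS = 651 is not a perfect cube.
  y = -3: RHS = -645 is not a perfect cube.
Continuing the search up to |y| = 30 finds no further solutions beyond those listed.
Collected solutions: (3, 1).

Solutions (with |y| ≤ 30): (3, 1).
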